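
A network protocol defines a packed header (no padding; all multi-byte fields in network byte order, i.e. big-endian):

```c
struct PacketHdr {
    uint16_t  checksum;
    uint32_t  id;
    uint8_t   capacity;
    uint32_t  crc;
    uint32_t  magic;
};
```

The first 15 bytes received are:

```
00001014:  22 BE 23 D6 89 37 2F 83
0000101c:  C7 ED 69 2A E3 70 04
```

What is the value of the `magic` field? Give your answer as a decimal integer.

719548420

`magic` follows `checksum` (2 B), `id` (4 B), `capacity` (1 B), `crc` (4 B), so it starts at offset 2 + 4 + 1 + 4 = 11 and occupies 4 bytes.
Bytes at offsets 11..14: 2A E3 70 04.
Big-endian stores the most-significant byte at the lowest address.
The bytes are already most-significant first: 0x2AE37004.
0x2AE37004 = 719548420.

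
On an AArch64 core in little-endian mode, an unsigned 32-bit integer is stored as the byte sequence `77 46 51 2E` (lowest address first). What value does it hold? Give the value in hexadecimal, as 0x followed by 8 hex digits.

0x2E514677

In little-endian order the low byte comes first in memory.
Reassemble most-significant byte first: 2E 51 46 77 → 0x2E514677.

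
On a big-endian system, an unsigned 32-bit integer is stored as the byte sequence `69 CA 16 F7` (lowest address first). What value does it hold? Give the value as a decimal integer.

Big-endian: lowest address holds the most-significant byte.
The bytes are already most-significant first: 0x69CA16F7.
0x69CA16F7 = 1774851831.

1774851831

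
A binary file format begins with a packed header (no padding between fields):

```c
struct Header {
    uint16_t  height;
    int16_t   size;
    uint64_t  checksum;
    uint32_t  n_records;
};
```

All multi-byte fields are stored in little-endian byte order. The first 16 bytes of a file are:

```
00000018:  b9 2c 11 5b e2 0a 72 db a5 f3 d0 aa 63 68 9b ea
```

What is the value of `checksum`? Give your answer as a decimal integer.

`checksum` follows `height` (2 B), `size` (2 B), so it starts at offset 2 + 2 = 4 and occupies 8 bytes.
Bytes at offsets 4..11: E2 0A 72 DB A5 F3 D0 AA.
Little-endian: lowest address holds the least-significant byte.
Reassemble most-significant byte first: AA D0 F3 A5 DB 72 0A E2 → 0xAAD0F3A5DB720AE2.
0xAAD0F3A5DB720AE2 = 12308605675280403170.

12308605675280403170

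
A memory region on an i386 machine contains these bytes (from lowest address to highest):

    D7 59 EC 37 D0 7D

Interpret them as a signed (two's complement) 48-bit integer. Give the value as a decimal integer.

138333244905943

Little-endian stores the least-significant byte at the lowest address.
Reassemble most-significant byte first: 7D D0 37 EC 59 D7 → 0x7DD037EC59D7.
0x7DD037EC59D7 = 138333244905943.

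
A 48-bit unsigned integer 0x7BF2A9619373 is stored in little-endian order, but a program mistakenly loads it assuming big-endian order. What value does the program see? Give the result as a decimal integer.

Stored little-endian, the bytes at ascending addresses are 73 93 61 A9 F2 7B.
Read back as big-endian, the last byte is least significant, giving 0x739361A9F27B.
0x739361A9F27B = 127076835914363.

127076835914363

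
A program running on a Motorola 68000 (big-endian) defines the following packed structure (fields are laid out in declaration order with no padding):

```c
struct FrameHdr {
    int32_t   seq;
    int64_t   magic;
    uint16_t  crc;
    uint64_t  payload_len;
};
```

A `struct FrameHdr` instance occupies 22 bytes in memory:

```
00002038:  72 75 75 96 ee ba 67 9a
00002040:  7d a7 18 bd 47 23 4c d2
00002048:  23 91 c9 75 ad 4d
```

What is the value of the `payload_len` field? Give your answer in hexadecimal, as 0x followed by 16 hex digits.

0x4CD22391C975AD4D

`payload_len` follows `seq` (4 B), `magic` (8 B), `crc` (2 B), so it starts at offset 4 + 8 + 2 = 14 and occupies 8 bytes.
Bytes at offsets 14..21: 4C D2 23 91 C9 75 AD 4D.
Big-endian stores the most-significant byte at the lowest address.
The bytes are already most-significant first: 0x4CD22391C975AD4D.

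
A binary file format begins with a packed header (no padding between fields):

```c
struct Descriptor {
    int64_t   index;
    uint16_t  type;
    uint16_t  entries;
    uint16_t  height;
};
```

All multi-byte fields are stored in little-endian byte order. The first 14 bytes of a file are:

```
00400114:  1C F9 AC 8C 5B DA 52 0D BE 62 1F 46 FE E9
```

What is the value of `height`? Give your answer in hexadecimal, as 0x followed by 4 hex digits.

0xE9FE

`height` follows `index` (8 B), `type` (2 B), `entries` (2 B), so it starts at offset 8 + 2 + 2 = 12 and occupies 2 bytes.
Bytes at offsets 12..13: FE E9.
In little-endian order the low byte comes first in memory.
Reassemble most-significant byte first: E9 FE → 0xE9FE.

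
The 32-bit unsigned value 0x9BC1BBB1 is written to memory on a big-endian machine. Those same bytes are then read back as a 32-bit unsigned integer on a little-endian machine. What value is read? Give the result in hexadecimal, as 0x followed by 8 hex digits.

0xB1BBC19B

Stored big-endian, the bytes at ascending addresses are 9B C1 BB B1.
Read back as little-endian, the first byte is least significant, giving 0xB1BBC19B.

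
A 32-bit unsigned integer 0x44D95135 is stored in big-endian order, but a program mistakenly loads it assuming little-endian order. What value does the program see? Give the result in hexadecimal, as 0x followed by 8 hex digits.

0x3551D944

Stored big-endian, the bytes at ascending addresses are 44 D9 51 35.
Read back as little-endian, the first byte is least significant, giving 0x3551D944.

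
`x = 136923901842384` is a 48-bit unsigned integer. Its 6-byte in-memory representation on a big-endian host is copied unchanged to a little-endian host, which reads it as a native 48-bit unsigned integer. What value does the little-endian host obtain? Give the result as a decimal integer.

136923901842384 in 48-bit hexadecimal is 0x7C881487D3D0.
Stored big-endian, the bytes at ascending addresses are 7C 88 14 87 D3 D0.
Read back as little-endian, the first byte is least significant, giving 0xD0D38714887C.
0xD0D38714887C = 229606922946684.

229606922946684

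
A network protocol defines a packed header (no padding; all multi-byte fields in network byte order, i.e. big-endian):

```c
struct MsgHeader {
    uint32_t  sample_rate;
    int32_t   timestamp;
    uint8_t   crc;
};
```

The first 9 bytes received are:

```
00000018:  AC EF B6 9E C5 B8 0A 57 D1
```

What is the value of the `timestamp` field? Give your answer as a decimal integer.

`timestamp` follows `sample_rate` (4 bytes), so it starts at byte offset 4 and occupies 4 bytes.
Bytes at offsets 4..7: C5 B8 0A 57.
Big-endian stores the most-significant byte at the lowest address.
The bytes are already most-significant first: 0xC5B80A57.
Top bit is set, so as a signed 32-bit value this is 0xC5B80A57 − 2^32 = -977794473.

-977794473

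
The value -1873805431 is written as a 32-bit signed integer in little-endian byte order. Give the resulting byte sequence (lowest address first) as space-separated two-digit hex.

Two's complement of -1873805431 in 32 bits: 1873805431 = 0x6FB00077; invert → 0x904FFF88; add 1 → 0x904FFF89.
Split into bytes (most-significant first): 90 4F FF 89.
Little-endian: lowest address holds the least-significant byte.
So at ascending addresses the bytes are 89 FF 4F 90.

89 FF 4F 90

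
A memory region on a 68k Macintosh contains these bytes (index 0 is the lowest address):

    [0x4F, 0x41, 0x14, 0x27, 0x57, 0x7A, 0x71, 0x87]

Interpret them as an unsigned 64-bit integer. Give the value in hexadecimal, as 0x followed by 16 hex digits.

In big-endian order the high byte comes first in memory.
The bytes are already most-significant first: 0x4F411427577A7187.

0x4F411427577A7187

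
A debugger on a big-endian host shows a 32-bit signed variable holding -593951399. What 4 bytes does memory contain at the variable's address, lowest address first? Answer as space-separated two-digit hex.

Two's complement of -593951399 in 32 bits: 593951399 = 0x2366FAA7; invert → 0xDC990558; add 1 → 0xDC990559.
Split into bytes (most-significant first): DC 99 05 59.
In big-endian order the high byte comes first in memory.
So the memory order matches the most-significant-first order: DC 99 05 59.

DC 99 05 59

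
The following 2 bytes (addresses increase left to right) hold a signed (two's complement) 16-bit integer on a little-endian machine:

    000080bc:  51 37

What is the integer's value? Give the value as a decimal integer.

Little-endian stores the least-significant byte at the lowest address.
Reassemble most-significant byte first: 37 51 → 0x3751.
0x3751 = 14161.

14161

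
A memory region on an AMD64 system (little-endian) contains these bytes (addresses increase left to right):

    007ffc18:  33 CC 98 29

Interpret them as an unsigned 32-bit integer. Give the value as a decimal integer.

697879603

In little-endian order the low byte comes first in memory.
Reassemble most-significant byte first: 29 98 CC 33 → 0x2998CC33.
0x2998CC33 = 697879603.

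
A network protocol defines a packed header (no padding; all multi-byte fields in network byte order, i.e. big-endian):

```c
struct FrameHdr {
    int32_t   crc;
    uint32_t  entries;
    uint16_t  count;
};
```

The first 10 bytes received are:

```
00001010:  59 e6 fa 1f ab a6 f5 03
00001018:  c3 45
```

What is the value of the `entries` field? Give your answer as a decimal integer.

2879845635

`entries` follows `crc` (4 bytes), so it starts at byte offset 4 and occupies 4 bytes.
Bytes at offsets 4..7: AB A6 F5 03.
Big-endian stores the most-significant byte at the lowest address.
The bytes are already most-significant first: 0xABA6F503.
0xABA6F503 = 2879845635.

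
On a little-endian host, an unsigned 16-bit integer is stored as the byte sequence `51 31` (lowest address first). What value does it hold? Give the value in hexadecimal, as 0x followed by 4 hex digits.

In little-endian order the low byte comes first in memory.
Reassemble most-significant byte first: 31 51 → 0x3151.

0x3151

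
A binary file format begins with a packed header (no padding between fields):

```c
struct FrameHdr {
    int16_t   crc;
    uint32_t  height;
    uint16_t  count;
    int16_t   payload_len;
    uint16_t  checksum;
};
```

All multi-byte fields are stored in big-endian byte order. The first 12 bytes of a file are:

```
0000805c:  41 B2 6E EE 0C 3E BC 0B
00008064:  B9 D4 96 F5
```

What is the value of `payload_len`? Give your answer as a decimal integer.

-17964

`payload_len` follows `crc` (2 B), `height` (4 B), `count` (2 B), so it starts at offset 2 + 4 + 2 = 8 and occupies 2 bytes.
Bytes at offsets 8..9: B9 D4.
In big-endian order the high byte comes first in memory.
The bytes are already most-significant first: 0xB9D4.
Top bit is set, so as a signed 16-bit value this is 0xB9D4 − 2^16 = -17964.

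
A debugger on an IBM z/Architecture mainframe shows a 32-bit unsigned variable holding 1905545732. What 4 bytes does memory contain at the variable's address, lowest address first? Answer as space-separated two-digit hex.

71 94 52 04

1905545732 in hexadecimal, padded to 32 bits, is 0x71945204.
Split into bytes (most-significant first): 71 94 52 04.
In big-endian order the high byte comes first in memory.
So the memory order matches the most-significant-first order: 71 94 52 04.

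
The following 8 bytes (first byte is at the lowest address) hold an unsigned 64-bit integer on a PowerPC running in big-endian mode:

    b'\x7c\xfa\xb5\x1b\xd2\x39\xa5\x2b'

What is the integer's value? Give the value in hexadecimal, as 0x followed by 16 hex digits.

Big-endian stores the most-significant byte at the lowest address.
The bytes are already most-significant first: 0x7CFAB51BD239A52B.

0x7CFAB51BD239A52B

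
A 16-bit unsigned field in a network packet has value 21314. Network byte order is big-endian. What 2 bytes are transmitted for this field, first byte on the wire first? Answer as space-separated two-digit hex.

53 42

21314 in hexadecimal, padded to 16 bits, is 0x5342.
Split into bytes (most-significant first): 53 42.
Big-endian: lowest address holds the most-significant byte.
So the memory order matches the most-significant-first order: 53 42.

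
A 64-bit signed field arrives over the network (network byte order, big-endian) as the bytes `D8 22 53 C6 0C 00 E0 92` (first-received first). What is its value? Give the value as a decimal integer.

-2872641502238941038

Big-endian: lowest address holds the most-significant byte.
The bytes are already most-significant first: 0xD82253C60C00E092.
Top bit is set, so as a signed 64-bit value this is 0xD82253C60C00E092 − 2^64 = -2872641502238941038.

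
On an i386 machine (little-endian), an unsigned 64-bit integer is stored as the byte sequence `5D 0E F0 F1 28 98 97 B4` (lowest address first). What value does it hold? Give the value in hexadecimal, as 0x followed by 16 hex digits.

0xB4979828F1F00E5D

In little-endian order the low byte comes first in memory.
Reassemble most-significant byte first: B4 97 98 28 F1 F0 0E 5D → 0xB4979828F1F00E5D.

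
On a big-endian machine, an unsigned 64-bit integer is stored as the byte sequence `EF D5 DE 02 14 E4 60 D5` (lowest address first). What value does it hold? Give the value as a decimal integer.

Big-endian stores the most-significant byte at the lowest address.
The bytes are already most-significant first: 0xEFD5DE0214E460D5.
0xEFD5DE0214E460D5 = 17281963245625958613.

17281963245625958613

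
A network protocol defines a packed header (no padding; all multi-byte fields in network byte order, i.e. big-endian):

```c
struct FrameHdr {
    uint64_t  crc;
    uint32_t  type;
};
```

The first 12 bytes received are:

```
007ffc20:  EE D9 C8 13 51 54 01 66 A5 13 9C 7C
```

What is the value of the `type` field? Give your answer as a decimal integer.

`type` follows `crc` (8 bytes), so it starts at byte offset 8 and occupies 4 bytes.
Bytes at offsets 8..11: A5 13 9C 7C.
Big-endian: lowest address holds the most-significant byte.
The bytes are already most-significant first: 0xA5139C7C.
0xA5139C7C = 2769525884.

2769525884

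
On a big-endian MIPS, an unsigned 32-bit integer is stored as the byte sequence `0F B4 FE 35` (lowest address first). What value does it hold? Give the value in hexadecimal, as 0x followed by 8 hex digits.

0x0FB4FE35

In big-endian order the high byte comes first in memory.
The bytes are already most-significant first: 0x0FB4FE35.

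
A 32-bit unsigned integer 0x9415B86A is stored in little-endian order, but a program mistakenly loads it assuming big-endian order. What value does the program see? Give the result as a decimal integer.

1790449044

Stored little-endian, the bytes at ascending addresses are 6A B8 15 94.
Read back as big-endian, the last byte is least significant, giving 0x6AB81594.
0x6AB81594 = 1790449044.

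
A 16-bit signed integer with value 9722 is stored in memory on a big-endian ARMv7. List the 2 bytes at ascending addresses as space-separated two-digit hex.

25 FA

9722 in hexadecimal, padded to 16 bits, is 0x25FA.
Split into bytes (most-significant first): 25 FA.
Big-endian: lowest address holds the most-significant byte.
So the memory order matches the most-significant-first order: 25 FA.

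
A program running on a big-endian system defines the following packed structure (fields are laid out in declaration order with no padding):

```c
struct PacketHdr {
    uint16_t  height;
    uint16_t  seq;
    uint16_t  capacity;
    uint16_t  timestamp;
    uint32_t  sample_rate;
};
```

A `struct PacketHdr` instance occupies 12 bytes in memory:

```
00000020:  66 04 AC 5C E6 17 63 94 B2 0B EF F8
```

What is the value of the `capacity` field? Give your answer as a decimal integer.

58903

`capacity` follows `height` (2 B), `seq` (2 B), so it starts at offset 2 + 2 = 4 and occupies 2 bytes.
Bytes at offsets 4..5: E6 17.
Big-endian stores the most-significant byte at the lowest address.
The bytes are already most-significant first: 0xE617.
0xE617 = 58903.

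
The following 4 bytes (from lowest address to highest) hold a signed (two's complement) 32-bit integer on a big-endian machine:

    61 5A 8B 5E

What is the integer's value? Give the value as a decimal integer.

1633323870

In big-endian order the high byte comes first in memory.
The bytes are already most-significant first: 0x615A8B5E.
0x615A8B5E = 1633323870.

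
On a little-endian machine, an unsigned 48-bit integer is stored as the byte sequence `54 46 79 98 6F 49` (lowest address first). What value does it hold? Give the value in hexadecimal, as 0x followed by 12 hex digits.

Little-endian stores the least-significant byte at the lowest address.
Reassemble most-significant byte first: 49 6F 98 79 46 54 → 0x496F98794654.

0x496F98794654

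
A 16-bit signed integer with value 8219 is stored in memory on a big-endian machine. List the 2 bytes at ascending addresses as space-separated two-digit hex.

8219 in hexadecimal, padded to 16 bits, is 0x201B.
Split into bytes (most-significant first): 20 1B.
Big-endian: lowest address holds the most-significant byte.
So the memory order matches the most-significant-first order: 20 1B.

20 1B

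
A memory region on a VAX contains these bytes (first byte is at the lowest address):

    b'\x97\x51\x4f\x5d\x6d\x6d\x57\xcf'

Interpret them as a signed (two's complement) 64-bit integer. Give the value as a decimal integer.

-3506213468400299625

Little-endian stores the least-significant byte at the lowest address.
Reassemble most-significant byte first: CF 57 6D 6D 5D 4F 51 97 → 0xCF576D6D5D4F5197.
Top bit is set, so as a signed 64-bit value this is 0xCF576D6D5D4F5197 − 2^64 = -3506213468400299625.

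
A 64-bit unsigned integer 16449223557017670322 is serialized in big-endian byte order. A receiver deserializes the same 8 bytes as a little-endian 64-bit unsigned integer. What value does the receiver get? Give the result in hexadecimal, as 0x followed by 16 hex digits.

0xB2920663AC6147E4

16449223557017670322 in 64-bit hexadecimal is 0xE44761AC630692B2.
Stored big-endian, the bytes at ascending addresses are E4 47 61 AC 63 06 92 B2.
Read back as little-endian, the first byte is least significant, giving 0xB2920663AC6147E4.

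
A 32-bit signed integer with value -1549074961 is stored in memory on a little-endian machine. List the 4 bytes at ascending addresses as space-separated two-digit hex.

Two's complement of -1549074961 in 32 bits: 1549074961 = 0x5C550211; invert → 0xA3AAFDEE; add 1 → 0xA3AAFDEF.
Split into bytes (most-significant first): A3 AA FD EF.
In little-endian order the low byte comes first in memory.
So at ascending addresses the bytes are EF FD AA A3.

EF FD AA A3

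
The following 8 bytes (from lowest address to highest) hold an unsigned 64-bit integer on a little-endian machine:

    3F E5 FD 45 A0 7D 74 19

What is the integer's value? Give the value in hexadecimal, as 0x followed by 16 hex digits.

Little-endian: lowest address holds the least-significant byte.
Reassemble most-significant byte first: 19 74 7D A0 45 FD E5 3F → 0x19747DA045FDE53F.

0x19747DA045FDE53F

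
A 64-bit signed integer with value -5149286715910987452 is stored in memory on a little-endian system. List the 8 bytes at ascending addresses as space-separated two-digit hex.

Two's complement of -5149286715910987452 in 64 bits: 5149286715910987452 = 0x4775F0FC6C831EBC; invert → 0xB88A0F03937CE143; add 1 → 0xB88A0F03937CE144.
Split into bytes (most-significant first): B8 8A 0F 03 93 7C E1 44.
Little-endian stores the least-significant byte at the lowest address.
So at ascending addresses the bytes are 44 E1 7C 93 03 0F 8A B8.

44 E1 7C 93 03 0F 8A B8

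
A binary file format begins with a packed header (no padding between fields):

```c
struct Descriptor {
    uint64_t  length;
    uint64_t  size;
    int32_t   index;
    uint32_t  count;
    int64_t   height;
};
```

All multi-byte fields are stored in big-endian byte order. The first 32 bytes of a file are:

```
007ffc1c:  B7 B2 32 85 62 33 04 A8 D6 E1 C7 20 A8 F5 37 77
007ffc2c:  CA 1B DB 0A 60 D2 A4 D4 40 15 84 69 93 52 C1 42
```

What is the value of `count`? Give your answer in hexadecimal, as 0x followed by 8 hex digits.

0x60D2A4D4

`count` follows `length` (8 B), `size` (8 B), `index` (4 B), so it starts at offset 8 + 8 + 4 = 20 and occupies 4 bytes.
Bytes at offsets 20..23: 60 D2 A4 D4.
Big-endian: lowest address holds the most-significant byte.
The bytes are already most-significant first: 0x60D2A4D4.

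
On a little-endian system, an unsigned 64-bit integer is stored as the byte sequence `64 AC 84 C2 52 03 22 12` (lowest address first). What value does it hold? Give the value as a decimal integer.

1306610495876541540

Little-endian stores the least-significant byte at the lowest address.
Reassemble most-significant byte first: 12 22 03 52 C2 84 AC 64 → 0x12220352C284AC64.
0x12220352C284AC64 = 1306610495876541540.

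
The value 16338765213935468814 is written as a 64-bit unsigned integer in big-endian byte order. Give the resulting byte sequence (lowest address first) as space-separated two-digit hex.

16338765213935468814 in hexadecimal, padded to 64 bits, is 0xE2BEF4654522010E.
Split into bytes (most-significant first): E2 BE F4 65 45 22 01 0E.
Big-endian stores the most-significant byte at the lowest address.
So the memory order matches the most-significant-first order: E2 BE F4 65 45 22 01 0E.

E2 BE F4 65 45 22 01 0E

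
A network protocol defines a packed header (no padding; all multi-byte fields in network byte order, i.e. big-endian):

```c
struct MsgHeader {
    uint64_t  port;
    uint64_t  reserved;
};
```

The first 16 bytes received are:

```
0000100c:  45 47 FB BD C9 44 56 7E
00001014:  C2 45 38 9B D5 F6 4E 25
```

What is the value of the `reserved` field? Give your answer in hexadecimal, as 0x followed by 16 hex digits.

`reserved` follows `port` (8 bytes), so it starts at byte offset 8 and occupies 8 bytes.
Bytes at offsets 8..15: C2 45 38 9B D5 F6 4E 25.
Big-endian: lowest address holds the most-significant byte.
The bytes are already most-significant first: 0xC245389BD5F64E25.

0xC245389BD5F64E25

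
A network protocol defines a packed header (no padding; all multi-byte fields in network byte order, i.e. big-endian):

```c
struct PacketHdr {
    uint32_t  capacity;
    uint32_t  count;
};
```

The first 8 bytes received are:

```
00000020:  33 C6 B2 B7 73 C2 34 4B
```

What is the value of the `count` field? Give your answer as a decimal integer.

`count` follows `capacity` (4 bytes), so it starts at byte offset 4 and occupies 4 bytes.
Bytes at offsets 4..7: 73 C2 34 4B.
In big-endian order the high byte comes first in memory.
The bytes are already most-significant first: 0x73C2344B.
0x73C2344B = 1942107211.

1942107211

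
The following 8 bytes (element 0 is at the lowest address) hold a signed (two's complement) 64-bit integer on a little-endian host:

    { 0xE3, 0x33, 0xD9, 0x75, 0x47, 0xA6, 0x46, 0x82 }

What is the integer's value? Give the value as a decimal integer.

-9059370774559116317

In little-endian order the low byte comes first in memory.
Reassemble most-significant byte first: 82 46 A6 47 75 D9 33 E3 → 0x8246A64775D933E3.
Top bit is set, so as a signed 64-bit value this is 0x8246A64775D933E3 − 2^64 = -9059370774559116317.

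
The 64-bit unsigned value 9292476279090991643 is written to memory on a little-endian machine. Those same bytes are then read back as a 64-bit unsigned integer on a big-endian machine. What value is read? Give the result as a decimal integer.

9292476279090991643 in 64-bit hexadecimal is 0x80F581F132F6521B.
Stored little-endian, the bytes at ascending addresses are 1B 52 F6 32 F1 81 F5 80.
Read back as big-endian, the last byte is least significant, giving 0x1B52F632F181F580.
0x1B52F632F181F580 = 1968906685774951808.

1968906685774951808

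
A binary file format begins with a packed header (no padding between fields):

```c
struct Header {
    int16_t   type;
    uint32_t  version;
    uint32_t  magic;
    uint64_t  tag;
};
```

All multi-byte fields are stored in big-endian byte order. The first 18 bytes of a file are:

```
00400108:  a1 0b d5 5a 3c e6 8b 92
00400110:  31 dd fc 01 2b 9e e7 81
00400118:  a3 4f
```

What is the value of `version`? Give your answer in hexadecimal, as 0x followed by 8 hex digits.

`version` follows `type` (2 bytes), so it starts at byte offset 2 and occupies 4 bytes.
Bytes at offsets 2..5: D5 5A 3C E6.
Big-endian stores the most-significant byte at the lowest address.
The bytes are already most-significant first: 0xD55A3CE6.

0xD55A3CE6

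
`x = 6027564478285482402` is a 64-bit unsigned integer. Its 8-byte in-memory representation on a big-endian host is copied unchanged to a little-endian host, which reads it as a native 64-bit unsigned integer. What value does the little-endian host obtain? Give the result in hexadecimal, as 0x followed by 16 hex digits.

6027564478285482402 in 64-bit hexadecimal is 0x53A635F524F809A2.
Stored big-endian, the bytes at ascending addresses are 53 A6 35 F5 24 F8 09 A2.
Read back as little-endian, the first byte is least significant, giving 0xA209F824F535A653.

0xA209F824F535A653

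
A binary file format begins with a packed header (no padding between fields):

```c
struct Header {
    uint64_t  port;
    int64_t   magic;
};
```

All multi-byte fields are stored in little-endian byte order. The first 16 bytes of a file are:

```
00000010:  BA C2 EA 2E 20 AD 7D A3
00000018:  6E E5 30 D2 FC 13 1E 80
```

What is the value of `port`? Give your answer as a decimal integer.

11780762554008781498

`port` is the first field, at byte offset 0, occupying 8 bytes.
Bytes at offsets 0..7: BA C2 EA 2E 20 AD 7D A3.
In little-endian order the low byte comes first in memory.
Reassemble most-significant byte first: A3 7D AD 20 2E EA C2 BA → 0xA37DAD202EEAC2BA.
0xA37DAD202EEAC2BA = 11780762554008781498.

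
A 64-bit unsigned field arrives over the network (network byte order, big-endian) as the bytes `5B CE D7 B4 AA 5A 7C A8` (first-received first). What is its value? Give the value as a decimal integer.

Big-endian: lowest address holds the most-significant byte.
The bytes are already most-significant first: 0x5BCED7B4AA5A7CA8.
0x5BCED7B4AA5A7CA8 = 6615462073605979304.

6615462073605979304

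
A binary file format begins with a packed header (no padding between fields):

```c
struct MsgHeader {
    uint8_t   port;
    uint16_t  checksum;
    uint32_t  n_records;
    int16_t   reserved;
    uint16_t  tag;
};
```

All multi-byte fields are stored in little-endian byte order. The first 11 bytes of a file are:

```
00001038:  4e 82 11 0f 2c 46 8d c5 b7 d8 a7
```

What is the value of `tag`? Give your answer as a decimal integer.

42968

`tag` follows `port` (1 B), `checksum` (2 B), `n_records` (4 B), `reserved` (2 B), so it starts at offset 1 + 2 + 4 + 2 = 9 and occupies 2 bytes.
Bytes at offsets 9..10: D8 A7.
Little-endian: lowest address holds the least-significant byte.
Reassemble most-significant byte first: A7 D8 → 0xA7D8.
0xA7D8 = 42968.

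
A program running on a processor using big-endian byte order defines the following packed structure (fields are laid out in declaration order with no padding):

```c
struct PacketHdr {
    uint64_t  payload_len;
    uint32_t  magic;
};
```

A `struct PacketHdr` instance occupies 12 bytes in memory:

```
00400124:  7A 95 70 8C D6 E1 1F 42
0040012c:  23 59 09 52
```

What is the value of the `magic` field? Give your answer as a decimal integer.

593037650

`magic` follows `payload_len` (8 bytes), so it starts at byte offset 8 and occupies 4 bytes.
Bytes at offsets 8..11: 23 59 09 52.
Big-endian stores the most-significant byte at the lowest address.
The bytes are already most-significant first: 0x23590952.
0x23590952 = 593037650.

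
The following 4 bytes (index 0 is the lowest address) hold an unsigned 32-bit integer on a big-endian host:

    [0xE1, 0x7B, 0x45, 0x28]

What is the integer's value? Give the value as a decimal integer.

3782952232

In big-endian order the high byte comes first in memory.
The bytes are already most-significant first: 0xE17B4528.
0xE17B4528 = 3782952232.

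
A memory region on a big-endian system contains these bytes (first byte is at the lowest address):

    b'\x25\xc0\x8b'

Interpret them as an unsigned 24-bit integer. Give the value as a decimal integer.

2474123

Big-endian stores the most-significant byte at the lowest address.
The bytes are already most-significant first: 0x25C08B.
0x25C08B = 2474123.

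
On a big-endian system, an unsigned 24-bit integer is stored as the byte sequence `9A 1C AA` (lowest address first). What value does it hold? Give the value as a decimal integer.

Big-endian stores the most-significant byte at the lowest address.
The bytes are already most-significant first: 0x9A1CAA.
0x9A1CAA = 10099882.

10099882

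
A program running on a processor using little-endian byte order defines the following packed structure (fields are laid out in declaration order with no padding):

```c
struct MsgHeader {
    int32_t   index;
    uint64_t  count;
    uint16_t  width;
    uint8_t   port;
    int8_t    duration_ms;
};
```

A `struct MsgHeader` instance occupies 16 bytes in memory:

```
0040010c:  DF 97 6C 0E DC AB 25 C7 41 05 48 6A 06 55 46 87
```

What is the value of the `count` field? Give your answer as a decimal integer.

`count` follows `index` (4 bytes), so it starts at byte offset 4 and occupies 8 bytes.
Bytes at offsets 4..11: DC AB 25 C7 41 05 48 6A.
Little-endian stores the least-significant byte at the lowest address.
Reassemble most-significant byte first: 6A 48 05 41 C7 25 AB DC → 0x6A480541C725ABDC.
0x6A480541C725ABDC = 7658376946415676380.

7658376946415676380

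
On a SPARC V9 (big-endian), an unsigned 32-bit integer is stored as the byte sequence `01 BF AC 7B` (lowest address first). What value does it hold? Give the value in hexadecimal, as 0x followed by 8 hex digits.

0x01BFAC7B

In big-endian order the high byte comes first in memory.
The bytes are already most-significant first: 0x01BFAC7B.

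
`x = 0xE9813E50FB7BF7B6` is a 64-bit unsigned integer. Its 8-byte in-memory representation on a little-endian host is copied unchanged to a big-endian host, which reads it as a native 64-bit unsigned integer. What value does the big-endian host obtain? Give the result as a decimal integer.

Stored little-endian, the bytes at ascending addresses are B6 F7 7B FB 50 3E 81 E9.
Read back as big-endian, the last byte is least significant, giving 0xB6F77BFB503E81E9.
0xB6F77BFB503E81E9 = 13184142753463697897.

13184142753463697897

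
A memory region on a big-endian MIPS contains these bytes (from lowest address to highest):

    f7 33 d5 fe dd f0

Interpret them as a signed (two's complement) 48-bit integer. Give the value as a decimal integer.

Big-endian stores the most-significant byte at the lowest address.
The bytes are already most-significant first: 0xF733D5FEDDF0.
Top bit is set, so as a signed 48-bit value this is 0xF733D5FEDDF0 − 2^48 = -9672971067920.

-9672971067920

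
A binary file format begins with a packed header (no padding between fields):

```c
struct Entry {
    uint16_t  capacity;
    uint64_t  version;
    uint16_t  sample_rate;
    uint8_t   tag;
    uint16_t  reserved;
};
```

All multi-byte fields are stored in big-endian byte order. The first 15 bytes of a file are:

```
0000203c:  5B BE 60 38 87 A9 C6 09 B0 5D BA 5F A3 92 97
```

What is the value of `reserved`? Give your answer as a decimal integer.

37527

`reserved` follows `capacity` (2 B), `version` (8 B), `sample_rate` (2 B), `tag` (1 B), so it starts at offset 2 + 8 + 2 + 1 = 13 and occupies 2 bytes.
Bytes at offsets 13..14: 92 97.
Big-endian stores the most-significant byte at the lowest address.
The bytes are already most-significant first: 0x9297.
0x9297 = 37527.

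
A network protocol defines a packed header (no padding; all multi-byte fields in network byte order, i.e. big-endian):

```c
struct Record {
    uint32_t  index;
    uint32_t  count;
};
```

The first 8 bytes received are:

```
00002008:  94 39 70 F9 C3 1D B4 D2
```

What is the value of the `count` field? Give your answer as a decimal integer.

3273503954

`count` follows `index` (4 bytes), so it starts at byte offset 4 and occupies 4 bytes.
Bytes at offsets 4..7: C3 1D B4 D2.
Big-endian stores the most-significant byte at the lowest address.
The bytes are already most-significant first: 0xC31DB4D2.
0xC31DB4D2 = 3273503954.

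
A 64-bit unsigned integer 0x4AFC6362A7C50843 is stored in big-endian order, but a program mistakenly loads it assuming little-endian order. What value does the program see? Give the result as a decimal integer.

Stored big-endian, the bytes at ascending addresses are 4A FC 63 62 A7 C5 08 43.
Read back as little-endian, the first byte is least significant, giving 0x4308C5A76263FC4A.
0x4308C5A76263FC4A = 4830327923055787082.

4830327923055787082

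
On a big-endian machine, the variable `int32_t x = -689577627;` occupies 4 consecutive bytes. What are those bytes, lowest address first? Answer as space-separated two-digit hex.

D6 E5 E1 65

Two's complement of -689577627 in 32 bits: 689577627 = 0x291A1E9B; invert → 0xD6E5E164; add 1 → 0xD6E5E165.
Split into bytes (most-significant first): D6 E5 E1 65.
Big-endian stores the most-significant byte at the lowest address.
So the memory order matches the most-significant-first order: D6 E5 E1 65.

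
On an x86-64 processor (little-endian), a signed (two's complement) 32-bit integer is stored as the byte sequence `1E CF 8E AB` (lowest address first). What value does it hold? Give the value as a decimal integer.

Little-endian stores the least-significant byte at the lowest address.
Reassemble most-significant byte first: AB 8E CF 1E → 0xAB8ECF1E.
Top bit is set, so as a signed 32-bit value this is 0xAB8ECF1E − 2^32 = -1416704226.

-1416704226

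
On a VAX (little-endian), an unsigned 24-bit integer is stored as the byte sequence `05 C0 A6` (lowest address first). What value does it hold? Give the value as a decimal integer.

10928133

In little-endian order the low byte comes first in memory.
Reassemble most-significant byte first: A6 C0 05 → 0xA6C005.
0xA6C005 = 10928133.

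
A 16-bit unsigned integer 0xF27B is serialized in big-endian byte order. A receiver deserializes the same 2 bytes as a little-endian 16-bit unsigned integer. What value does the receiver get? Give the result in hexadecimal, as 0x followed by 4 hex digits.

Stored big-endian, the bytes at ascending addresses are F2 7B.
Read back as little-endian, the first byte is least significant, giving 0x7BF2.

0x7BF2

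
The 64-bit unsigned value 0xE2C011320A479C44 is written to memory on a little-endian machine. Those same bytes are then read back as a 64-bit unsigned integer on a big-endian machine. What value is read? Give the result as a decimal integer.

4943904600061231330

Stored little-endian, the bytes at ascending addresses are 44 9C 47 0A 32 11 C0 E2.
Read back as big-endian, the last byte is least significant, giving 0x449C470A3211C0E2.
0x449C470A3211C0E2 = 4943904600061231330.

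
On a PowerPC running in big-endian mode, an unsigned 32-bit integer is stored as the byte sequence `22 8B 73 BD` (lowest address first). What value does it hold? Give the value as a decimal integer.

579564477

Big-endian stores the most-significant byte at the lowest address.
The bytes are already most-significant first: 0x228B73BD.
0x228B73BD = 579564477.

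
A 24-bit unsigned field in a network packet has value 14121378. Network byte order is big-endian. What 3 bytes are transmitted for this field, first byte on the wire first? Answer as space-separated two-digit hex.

D7 79 A2

14121378 in hexadecimal, padded to 24 bits, is 0xD779A2.
Split into bytes (most-significant first): D7 79 A2.
Big-endian stores the most-significant byte at the lowest address.
So the memory order matches the most-significant-first order: D7 79 A2.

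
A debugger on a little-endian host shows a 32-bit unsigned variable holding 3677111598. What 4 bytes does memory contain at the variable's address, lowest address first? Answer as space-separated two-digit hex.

2E 45 2C DB

3677111598 in hexadecimal, padded to 32 bits, is 0xDB2C452E.
Split into bytes (most-significant first): DB 2C 45 2E.
Little-endian: lowest address holds the least-significant byte.
So at ascending addresses the bytes are 2E 45 2C DB.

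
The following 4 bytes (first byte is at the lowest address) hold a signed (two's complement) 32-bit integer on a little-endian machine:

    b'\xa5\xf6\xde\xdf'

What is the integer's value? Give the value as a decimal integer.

-539035995

In little-endian order the low byte comes first in memory.
Reassemble most-significant byte first: DF DE F6 A5 → 0xDFDEF6A5.
Top bit is set, so as a signed 32-bit value this is 0xDFDEF6A5 − 2^32 = -539035995.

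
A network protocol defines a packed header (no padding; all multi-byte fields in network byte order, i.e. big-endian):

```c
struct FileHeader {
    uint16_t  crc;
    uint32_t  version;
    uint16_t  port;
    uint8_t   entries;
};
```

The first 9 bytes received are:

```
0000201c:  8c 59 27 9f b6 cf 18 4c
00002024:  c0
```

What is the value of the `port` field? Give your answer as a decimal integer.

`port` follows `crc` (2 B), `version` (4 B), so it starts at offset 2 + 4 = 6 and occupies 2 bytes.
Bytes at offsets 6..7: 18 4C.
Big-endian stores the most-significant byte at the lowest address.
The bytes are already most-significant first: 0x184C.
0x184C = 6220.

6220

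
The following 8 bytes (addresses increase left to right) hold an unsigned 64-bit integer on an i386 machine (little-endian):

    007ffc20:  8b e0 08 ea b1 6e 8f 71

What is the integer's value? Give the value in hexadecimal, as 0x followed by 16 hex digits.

Little-endian stores the least-significant byte at the lowest address.
Reassemble most-significant byte first: 71 8F 6E B1 EA 08 E0 8B → 0x718F6EB1EA08E08B.

0x718F6EB1EA08E08B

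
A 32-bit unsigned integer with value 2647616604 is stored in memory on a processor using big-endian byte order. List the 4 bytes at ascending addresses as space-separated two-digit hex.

9D CF 6C 5C

2647616604 in hexadecimal, padded to 32 bits, is 0x9DCF6C5C.
Split into bytes (most-significant first): 9D CF 6C 5C.
Big-endian stores the most-significant byte at the lowest address.
So the memory order matches the most-significant-first order: 9D CF 6C 5C.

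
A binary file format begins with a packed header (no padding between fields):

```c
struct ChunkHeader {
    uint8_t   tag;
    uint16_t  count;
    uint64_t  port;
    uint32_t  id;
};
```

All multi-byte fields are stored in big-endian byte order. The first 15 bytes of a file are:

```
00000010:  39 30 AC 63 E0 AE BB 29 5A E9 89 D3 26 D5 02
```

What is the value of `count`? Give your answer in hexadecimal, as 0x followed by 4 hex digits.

`count` follows `tag` (1 byte), so it starts at byte offset 1 and occupies 2 bytes.
Bytes at offsets 1..2: 30 AC.
In big-endian order the high byte comes first in memory.
The bytes are already most-significant first: 0x30AC.

0x30AC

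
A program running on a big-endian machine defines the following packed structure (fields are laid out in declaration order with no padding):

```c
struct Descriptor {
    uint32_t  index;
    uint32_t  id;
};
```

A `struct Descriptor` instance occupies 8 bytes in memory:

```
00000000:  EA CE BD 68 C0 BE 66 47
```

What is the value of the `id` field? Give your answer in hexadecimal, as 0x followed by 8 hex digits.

`id` follows `index` (4 bytes), so it starts at byte offset 4 and occupies 4 bytes.
Bytes at offsets 4..7: C0 BE 66 47.
Big-endian: lowest address holds the most-significant byte.
The bytes are already most-significant first: 0xC0BE6647.

0xC0BE6647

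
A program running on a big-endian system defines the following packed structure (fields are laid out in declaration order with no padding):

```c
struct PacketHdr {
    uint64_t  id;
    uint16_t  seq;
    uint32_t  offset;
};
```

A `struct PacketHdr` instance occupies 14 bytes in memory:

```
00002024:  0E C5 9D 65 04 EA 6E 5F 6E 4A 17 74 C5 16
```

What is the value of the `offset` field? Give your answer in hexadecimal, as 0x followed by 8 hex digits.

`offset` follows `id` (8 B), `seq` (2 B), so it starts at offset 8 + 2 = 10 and occupies 4 bytes.
Bytes at offsets 10..13: 17 74 C5 16.
Big-endian stores the most-significant byte at the lowest address.
The bytes are already most-significant first: 0x1774C516.

0x1774C516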